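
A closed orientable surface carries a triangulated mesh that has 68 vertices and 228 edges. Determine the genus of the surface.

Every face is a triangle and each edge borders two faces, so 3F = 2·228, giving F = 152.
χ = V − E + F = 68 − 228 + 152 = -8.
For a closed orientable surface χ = 2 − 2g, so g = (2 − (-8))/2 = 5.

5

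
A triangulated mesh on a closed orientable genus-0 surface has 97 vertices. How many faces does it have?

190

χ = 2 − 2·0 = 2, and every face is a triangle so 3F = 2E.
V − E + F = 2 with E = 3F/2 gives 97 − (3/2 − 1)·F = 2, so F = 190 and E = 285.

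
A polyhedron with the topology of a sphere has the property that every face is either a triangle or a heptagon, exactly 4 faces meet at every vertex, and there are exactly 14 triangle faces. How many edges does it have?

Let x be the number of heptagons; then F = 14 + x.
Edge–face incidences: 2E = 3·14 + 7·x = 42 + 7x.
Every vertex has degree 4, so 4V = 2E.
Euler: V − E + F = 2 ⇒ (2E)/4 − E + (14 + x) = 2.
Multiply by 8: 2·(2E) − 4·(2E) + 8·(14 + x) = 16, i.e. 112 + 8x − 2·(42 + 7x) = 16.
Collecting terms: −6x + 28 = 16, so −6x = −12, so x = 2.
Then 2E = 42 + 7·2 = 56, so E = 28, V = 2E/4 = 14, F = 14 + 2 = 16.

28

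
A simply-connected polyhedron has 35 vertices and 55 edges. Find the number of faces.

Here V − E + F = 2.
F = 2 − V + E = 2 − 35 + 55 = 22.

22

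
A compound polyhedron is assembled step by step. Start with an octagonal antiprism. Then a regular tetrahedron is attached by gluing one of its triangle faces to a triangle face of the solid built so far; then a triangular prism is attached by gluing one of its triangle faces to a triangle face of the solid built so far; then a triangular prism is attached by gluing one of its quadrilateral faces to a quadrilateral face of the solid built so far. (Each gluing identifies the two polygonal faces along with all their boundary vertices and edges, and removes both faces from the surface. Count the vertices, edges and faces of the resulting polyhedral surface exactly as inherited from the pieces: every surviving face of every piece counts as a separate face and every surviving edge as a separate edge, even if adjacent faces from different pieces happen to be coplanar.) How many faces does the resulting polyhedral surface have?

26

An octagonal antiprism: V=16, E=32, F=18.
Attach a regular tetrahedron (V=4, E=6, F=4) along a 3-gon: merge 3 vertices and 3 edges, delete both glued faces → V=17, E=35, F=20.
Attach a triangular prism (V=6, E=9, F=5) along a 3-gon: merge 3 vertices and 3 edges, delete both glued faces → V=20, E=41, F=23.
Attach a triangular prism (V=6, E=9, F=5) along a 4-gon: merge 4 vertices and 4 edges, delete both glued faces → V=22, E=46, F=26.
Check: V − E + F = 22 − 46 + 26 = 2.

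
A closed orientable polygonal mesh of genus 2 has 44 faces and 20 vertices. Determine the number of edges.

66

For a closed orientable surface of genus 2, χ = 2 − 2·2 = -2.
E = V + F − (-2) = 20 + 44 − (-2) = 66.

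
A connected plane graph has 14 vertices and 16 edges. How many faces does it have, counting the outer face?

4

Euler's formula for a connected plane graph: V − E + F = 2, so F = 2 − 14 + 16 = 4.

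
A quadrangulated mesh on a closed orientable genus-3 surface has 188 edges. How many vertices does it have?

90

χ = 2 − 2·3 = -4, and every face is a square so 4F = 2E.
F = 2E/4 = 94. Then V = -4 + E − F = -4 + 188 − 94 = 90.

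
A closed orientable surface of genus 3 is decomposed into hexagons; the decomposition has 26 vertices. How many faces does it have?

χ = 2 − 2·3 = -4, and every face is a hexagon so 6F = 2E.
V − E + F = -4 with E = 6F/2 gives 26 − (6/2 − 1)·F = -4, so F = 15 and E = 45.

15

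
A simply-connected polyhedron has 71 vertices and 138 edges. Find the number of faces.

69

Here V − E + F = 2.
F = 2 − V + E = 2 − 71 + 138 = 69.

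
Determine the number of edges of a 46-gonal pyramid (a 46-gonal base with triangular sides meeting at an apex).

A pyramid on an n-gon base has one n-gon and n triangles: V = 46 + 1 = 47, E = 2·46 = 92, F = 46 + 1 = 47.

92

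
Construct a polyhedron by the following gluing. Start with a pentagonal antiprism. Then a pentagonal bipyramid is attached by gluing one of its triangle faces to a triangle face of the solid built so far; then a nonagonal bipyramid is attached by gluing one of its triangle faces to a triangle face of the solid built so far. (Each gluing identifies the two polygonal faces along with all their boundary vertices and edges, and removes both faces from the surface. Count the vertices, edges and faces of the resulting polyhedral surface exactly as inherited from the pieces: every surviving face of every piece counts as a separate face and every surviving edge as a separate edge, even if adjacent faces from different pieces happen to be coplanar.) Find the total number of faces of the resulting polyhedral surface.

36

A pentagonal antiprism: V=10, E=20, F=12.
Attach a pentagonal bipyramid (V=7, E=15, F=10) along a 3-gon: merge 3 vertices and 3 edges, delete both glued faces → V=14, E=32, F=20.
Attach a nonagonal bipyramid (V=11, E=27, F=18) along a 3-gon: merge 3 vertices and 3 edges, delete both glued faces → V=22, E=56, F=36.
Check: V − E + F = 22 − 56 + 36 = 2.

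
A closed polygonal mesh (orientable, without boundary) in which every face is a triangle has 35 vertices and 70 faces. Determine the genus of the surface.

1

Every face is a triangle, so 2E = 3·70 = 210, giving E = 105.
χ = V − E + F = 35 − 105 + 70 = 0.
For a closed orientable surface χ = 2 − 2g, so g = (2 − (0))/2 = 1.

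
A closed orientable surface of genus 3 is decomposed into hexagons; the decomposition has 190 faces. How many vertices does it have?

376

χ = 2 − 2·3 = -4, and every face is a hexagon so 6F = 2E.
E = 6·190/2 = 570. Then V = -4 + E − F = -4 + 570 − 190 = 376.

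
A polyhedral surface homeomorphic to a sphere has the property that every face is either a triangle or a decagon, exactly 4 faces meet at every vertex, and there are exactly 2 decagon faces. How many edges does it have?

40

Let x be the number of triangles; then F = 2 + x.
Edge–face incidences: 2E = 10·2 + 3·x = 20 + 3x.
Every vertex has degree 4, so 4V = 2E.
Euler: V − E + F = 2 ⇒ (2E)/4 − E + (2 + x) = 2.
Multiply by 8: 2·(2E) − 4·(2E) + 8·(2 + x) = 16, i.e. 16 + 8x − 2·(20 + 3x) = 16.
Collecting terms: 2x − 24 = 16, so 2x = 40, so x = 20.
Then 2E = 20 + 3·20 = 80, so E = 40, V = 2E/4 = 20, F = 2 + 20 = 22.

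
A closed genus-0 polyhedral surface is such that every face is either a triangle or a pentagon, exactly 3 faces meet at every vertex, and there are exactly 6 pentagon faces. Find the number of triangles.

Let x be the number of triangles; then F = 6 + x.
Edge–face incidences: 2E = 5·6 + 3·x = 30 + 3x.
Every vertex has degree 3, so 3V = 2E.
Euler: V − E + F = 2 ⇒ (2E)/3 − E + (6 + x) = 2.
Multiply by 6: 2·(2E) − 3·(2E) + 6·(6 + x) = 12, i.e. 36 + 6x − (30 + 3x) = 12.
Collecting terms: 3x + 6 = 12, so 3x = 6, so x = 2.
Then 2E = 30 + 3·2 = 36, so E = 18, V = 2E/3 = 12, F = 6 + 2 = 8.

2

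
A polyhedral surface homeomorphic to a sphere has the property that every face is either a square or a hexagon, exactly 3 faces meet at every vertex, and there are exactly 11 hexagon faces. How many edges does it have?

Let x be the number of squares; then F = 11 + x.
Edge–face incidences: 2E = 6·11 + 4·x = 66 + 4x.
Every vertex has degree 3, so 3V = 2E.
Euler: V − E + F = 2 ⇒ (2E)/3 − E + (11 + x) = 2.
Multiply by 6: 2·(2E) − 3·(2E) + 6·(11 + x) = 12, i.e. 66 + 6x − (66 + 4x) = 12.
Collecting terms: 2x = 12, so x = 6.
Then 2E = 66 + 4·6 = 90, so E = 45, V = 2E/3 = 30, F = 11 + 6 = 17.

45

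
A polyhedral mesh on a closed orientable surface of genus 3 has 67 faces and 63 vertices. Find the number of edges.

For a closed orientable surface of genus 3, χ = 2 − 2·3 = -4.
E = V + F − (-4) = 63 + 67 − (-4) = 134.

134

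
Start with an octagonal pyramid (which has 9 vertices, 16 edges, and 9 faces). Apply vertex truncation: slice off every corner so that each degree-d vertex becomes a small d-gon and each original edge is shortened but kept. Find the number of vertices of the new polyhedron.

Truncation replaces each original edge-end by a new vertex, so V′ = 2E = 32.
Each original edge survives, and each old vertex of degree d contributes d new edges; summing degrees gives Σd = 2E, so E′ = E + 2E = 3E = 48.
Each original face survives and each original vertex becomes one new face: F′ = F + V = 18.

32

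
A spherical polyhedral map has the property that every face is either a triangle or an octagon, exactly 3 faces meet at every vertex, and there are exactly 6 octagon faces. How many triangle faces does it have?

Let x be the number of triangles; then F = 6 + x.
Edge–face incidences: 2E = 8·6 + 3·x = 48 + 3x.
Every vertex has degree 3, so 3V = 2E.
Euler: V − E + F = 2 ⇒ (2E)/3 − E + (6 + x) = 2.
Multiply by 6: 2·(2E) − 3·(2E) + 6·(6 + x) = 12, i.e. 36 + 6x − (48 + 3x) = 12.
Collecting terms: 3x − 12 = 12, so 3x = 24, so x = 8.
Then 2E = 48 + 3·8 = 72, so E = 36, V = 2E/3 = 24, F = 6 + 8 = 14.

8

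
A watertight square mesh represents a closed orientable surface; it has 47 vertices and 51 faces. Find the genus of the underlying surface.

3

Every face is a square, so 2E = 4·51 = 204, giving E = 102.
χ = V − E + F = 47 − 102 + 51 = -4.
For a closed orientable surface χ = 2 − 2g, so g = (2 − (-4))/2 = 3.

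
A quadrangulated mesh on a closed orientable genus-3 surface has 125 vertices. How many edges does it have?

χ = 2 − 2·3 = -4, and every face is a square so 4F = 2E.
V − E + F = -4 with E = 4F/2 gives 125 − (4/2 − 1)·F = -4, so F = 129 and E = 258.

258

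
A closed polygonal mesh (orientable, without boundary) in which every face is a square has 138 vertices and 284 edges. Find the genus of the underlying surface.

Every face is a square and each edge borders two faces, so 4F = 2·284, giving F = 142.
χ = V − E + F = 138 − 284 + 142 = -4.
For a closed orientable surface χ = 2 − 2g, so g = (2 − (-4))/2 = 3.

3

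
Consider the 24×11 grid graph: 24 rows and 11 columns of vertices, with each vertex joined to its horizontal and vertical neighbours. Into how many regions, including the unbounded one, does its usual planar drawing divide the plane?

231

The grid has V = 24·11 = 264 vertices and E = 24·10 + 11·23 = 493 edges.
F = 2 − V + E = 2 − 264 + 493 = 231.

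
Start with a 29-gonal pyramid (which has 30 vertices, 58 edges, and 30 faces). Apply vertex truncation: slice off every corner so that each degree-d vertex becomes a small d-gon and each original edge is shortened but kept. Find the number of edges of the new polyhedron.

Truncation replaces each original edge-end by a new vertex, so V′ = 2E = 116.
Each original edge survives, and each old vertex of degree d contributes d new edges; summing degrees gives Σd = 2E, so E′ = E + 2E = 3E = 174.
Each original face survives and each original vertex becomes one new face: F′ = F + V = 60.

174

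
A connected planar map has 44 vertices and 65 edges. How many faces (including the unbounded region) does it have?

23

Euler's formula for a connected plane graph: V − E + F = 2, so F = 2 − 44 + 65 = 23.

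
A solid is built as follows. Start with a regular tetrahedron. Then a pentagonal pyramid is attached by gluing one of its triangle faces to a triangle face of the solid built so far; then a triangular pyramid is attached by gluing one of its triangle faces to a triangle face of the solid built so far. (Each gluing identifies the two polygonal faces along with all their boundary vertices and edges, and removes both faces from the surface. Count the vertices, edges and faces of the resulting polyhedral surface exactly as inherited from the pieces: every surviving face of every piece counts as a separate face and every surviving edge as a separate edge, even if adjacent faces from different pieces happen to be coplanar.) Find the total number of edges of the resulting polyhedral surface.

16

A regular tetrahedron: V=4, E=6, F=4.
Attach a pentagonal pyramid (V=6, E=10, F=6) along a 3-gon: merge 3 vertices and 3 edges, delete both glued faces → V=7, E=13, F=8.
Attach a triangular pyramid (V=4, E=6, F=4) along a 3-gon: merge 3 vertices and 3 edges, delete both glued faces → V=8, E=16, F=10.
Check: V − E + F = 8 − 16 + 10 = 2.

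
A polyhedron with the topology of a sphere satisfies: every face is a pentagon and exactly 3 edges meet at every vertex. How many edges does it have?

30

Each face has 5 edges and each edge borders two faces, so 2E = 5F.
Each vertex has degree 3, so 3V = 2E and hence V = 5F/3.
Euler: V − E + F = 2 ⇒ (5F/3) − (5F/2) + F = 2.
Multiply by 6: (10 − 15 + 6)F = 12, i.e. 1F = 12.
So F = 12, E = 5·12/2 = 30, V = 5·12/3 = 20.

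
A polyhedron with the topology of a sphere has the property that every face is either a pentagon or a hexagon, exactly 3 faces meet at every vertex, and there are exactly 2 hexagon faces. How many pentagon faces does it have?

12

Let x be the number of pentagons; then F = 2 + x.
Edge–face incidences: 2E = 6·2 + 5·x = 12 + 5x.
Every vertex has degree 3, so 3V = 2E.
Euler: V − E + F = 2 ⇒ (2E)/3 − E + (2 + x) = 2.
Multiply by 6: 2·(2E) − 3·(2E) + 6·(2 + x) = 12, i.e. 12 + 6x − (12 + 5x) = 12.
Collecting terms: x = 12.
Then 2E = 12 + 5·12 = 72, so E = 36, V = 2E/3 = 24, F = 2 + 12 = 14.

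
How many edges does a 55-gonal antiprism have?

220

An antiprism on an n-gon has two n-gon caps and 2n triangles: V = 2·55 = 110, E = 4·55 = 220, F = 2·55 + 2 = 112.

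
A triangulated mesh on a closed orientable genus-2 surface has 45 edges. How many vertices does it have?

13

χ = 2 − 2·2 = -2, and every face is a triangle so 3F = 2E.
F = 2E/3 = 30. Then V = -2 + E − F = -2 + 45 − 30 = 13.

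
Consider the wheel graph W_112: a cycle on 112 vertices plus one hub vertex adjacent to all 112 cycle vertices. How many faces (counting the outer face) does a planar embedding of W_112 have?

W_112 has V = 112 + 1 = 113 vertices and E = 2·112 = 224 edges.
By Euler's formula F = 2 − V + E = 2 − 113 + 224 = 113.

113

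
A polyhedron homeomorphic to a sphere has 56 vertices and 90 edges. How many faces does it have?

36

Here V − E + F = 2.
F = 2 − V + E = 2 − 56 + 90 = 36.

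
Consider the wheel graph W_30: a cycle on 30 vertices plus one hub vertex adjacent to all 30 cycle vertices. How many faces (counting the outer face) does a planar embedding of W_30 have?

31

W_30 has V = 30 + 1 = 31 vertices and E = 2·30 = 60 edges.
By Euler's formula F = 2 − V + E = 2 − 31 + 60 = 31.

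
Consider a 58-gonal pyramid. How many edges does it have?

116

A pyramid on an n-gon base has one n-gon and n triangles: V = 58 + 1 = 59, E = 2·58 = 116, F = 58 + 1 = 59.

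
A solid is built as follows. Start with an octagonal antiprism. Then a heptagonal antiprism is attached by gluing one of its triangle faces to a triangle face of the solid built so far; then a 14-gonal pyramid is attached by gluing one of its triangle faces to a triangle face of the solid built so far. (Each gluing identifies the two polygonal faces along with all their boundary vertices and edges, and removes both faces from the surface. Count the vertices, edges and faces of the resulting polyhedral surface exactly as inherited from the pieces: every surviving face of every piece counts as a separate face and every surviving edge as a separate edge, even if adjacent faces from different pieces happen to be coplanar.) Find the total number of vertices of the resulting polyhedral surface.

39

An octagonal antiprism: V=16, E=32, F=18.
Attach a heptagonal antiprism (V=14, E=28, F=16) along a 3-gon: merge 3 vertices and 3 edges, delete both glued faces → V=27, E=57, F=32.
Attach a 14-gonal pyramid (V=15, E=28, F=15) along a 3-gon: merge 3 vertices and 3 edges, delete both glued faces → V=39, E=82, F=45.
Check: V − E + F = 39 − 82 + 45 = 2.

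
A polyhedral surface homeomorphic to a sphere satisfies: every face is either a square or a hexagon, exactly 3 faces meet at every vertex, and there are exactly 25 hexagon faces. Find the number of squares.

Let x be the number of squares; then F = 25 + x.
Edge–face incidences: 2E = 6·25 + 4·x = 150 + 4x.
Every vertex has degree 3, so 3V = 2E.
Euler: V − E + F = 2 ⇒ (2E)/3 − E + (25 + x) = 2.
Multiply by 6: 2·(2E) − 3·(2E) + 6·(25 + x) = 12, i.e. 150 + 6x − (150 + 4x) = 12.
Collecting terms: 2x = 12, so x = 6.
Then 2E = 150 + 4·6 = 174, so E = 87, V = 2E/3 = 58, F = 25 + 6 = 31.

6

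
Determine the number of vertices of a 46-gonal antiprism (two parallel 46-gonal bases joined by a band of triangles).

An antiprism on an n-gon has two n-gon caps and 2n triangles: V = 2·46 = 92, E = 4·46 = 184, F = 2·46 + 2 = 94.
Check: V − E + F = 92 − 184 + 94 = 2.

92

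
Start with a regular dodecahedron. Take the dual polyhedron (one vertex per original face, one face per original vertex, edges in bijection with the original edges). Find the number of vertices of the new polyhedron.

12

The base solid has V = 20, E = 30, F = 12.
The dual swaps V and F and preserves E: V′ = F = 12, E′ = E = 30, F′ = V = 20.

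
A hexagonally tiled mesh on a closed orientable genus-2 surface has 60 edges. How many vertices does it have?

38

χ = 2 − 2·2 = -2, and every face is a hexagon so 6F = 2E.
F = 2E/6 = 20. Then V = -2 + E − F = -2 + 60 − 20 = 38.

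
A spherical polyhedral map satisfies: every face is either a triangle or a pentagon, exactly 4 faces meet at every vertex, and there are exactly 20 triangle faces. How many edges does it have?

60

Let x be the number of pentagons; then F = 20 + x.
Edge–face incidences: 2E = 3·20 + 5·x = 60 + 5x.
Every vertex has degree 4, so 4V = 2E.
Euler: V − E + F = 2 ⇒ (2E)/4 − E + (20 + x) = 2.
Multiply by 8: 2·(2E) − 4·(2E) + 8·(20 + x) = 16, i.e. 160 + 8x − 2·(60 + 5x) = 16.
Collecting terms: −2x + 40 = 16, so −2x = −24, so x = 12.
Then 2E = 60 + 5·12 = 120, so E = 60, V = 2E/4 = 30, F = 20 + 12 = 32.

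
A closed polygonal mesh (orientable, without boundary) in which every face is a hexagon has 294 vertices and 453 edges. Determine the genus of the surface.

5

Every face is a hexagon and each edge borders two faces, so 6F = 2·453, giving F = 151.
χ = V − E + F = 294 − 453 + 151 = -8.
For a closed orientable surface χ = 2 − 2g, so g = (2 − (-8))/2 = 5.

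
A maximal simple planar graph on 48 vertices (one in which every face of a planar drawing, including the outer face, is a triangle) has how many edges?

138

In a plane triangulation 3F = 2E and V − E + F = 2, so E = 3V − 6 = 3·48 − 6 = 138.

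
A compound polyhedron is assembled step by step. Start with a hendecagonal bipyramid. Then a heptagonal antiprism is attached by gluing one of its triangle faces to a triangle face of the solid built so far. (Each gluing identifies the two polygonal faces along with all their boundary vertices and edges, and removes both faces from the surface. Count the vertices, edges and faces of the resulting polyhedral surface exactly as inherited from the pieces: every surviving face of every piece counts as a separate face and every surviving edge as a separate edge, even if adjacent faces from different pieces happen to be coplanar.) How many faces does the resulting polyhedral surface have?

36

A hendecagonal bipyramid: V=13, E=33, F=22.
Attach a heptagonal antiprism (V=14, E=28, F=16) along a 3-gon: merge 3 vertices and 3 edges, delete both glued faces → V=24, E=58, F=36.
Check: V − E + F = 24 − 58 + 36 = 2.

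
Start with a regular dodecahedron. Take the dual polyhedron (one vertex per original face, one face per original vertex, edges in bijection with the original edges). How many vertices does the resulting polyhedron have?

The base solid has V = 20, E = 30, F = 12.
The dual swaps V and F and preserves E: V′ = F = 12, E′ = E = 30, F′ = V = 20.

12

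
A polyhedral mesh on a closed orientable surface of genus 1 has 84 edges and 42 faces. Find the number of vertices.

For a closed orientable surface of genus 1, χ = 2 − 2·1 = 0.
V = 0 + E − F = 0 + 84 − 42 = 42.

42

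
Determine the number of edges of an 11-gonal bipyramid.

A bipyramid over an n-gon has 2n triangular faces and n + 2 vertices: V = 11 + 2 = 13, E = 3·11 = 33, F = 2·11 = 22.

33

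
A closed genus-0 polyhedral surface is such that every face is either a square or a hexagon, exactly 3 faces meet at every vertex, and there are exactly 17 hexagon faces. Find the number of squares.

6

Let x be the number of squares; then F = 17 + x.
Edge–face incidences: 2E = 6·17 + 4·x = 102 + 4x.
Every vertex has degree 3, so 3V = 2E.
Euler: V − E + F = 2 ⇒ (2E)/3 − E + (17 + x) = 2.
Multiply by 6: 2·(2E) − 3·(2E) + 6·(17 + x) = 12, i.e. 102 + 6x − (102 + 4x) = 12.
Collecting terms: 2x = 12, so x = 6.
Then 2E = 102 + 4·6 = 126, so E = 63, V = 2E/3 = 42, F = 17 + 6 = 23.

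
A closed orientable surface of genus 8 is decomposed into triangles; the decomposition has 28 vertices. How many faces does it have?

84

χ = 2 − 2·8 = -14, and every face is a triangle so 3F = 2E.
V − E + F = -14 with E = 3F/2 gives 28 − (3/2 − 1)·F = -14, so F = 84 and E = 126.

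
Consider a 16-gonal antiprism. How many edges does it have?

64

An antiprism on an n-gon has two n-gon caps and 2n triangles: V = 2·16 = 32, E = 4·16 = 64, F = 2·16 + 2 = 34.
Check: V − E + F = 32 − 64 + 34 = 2.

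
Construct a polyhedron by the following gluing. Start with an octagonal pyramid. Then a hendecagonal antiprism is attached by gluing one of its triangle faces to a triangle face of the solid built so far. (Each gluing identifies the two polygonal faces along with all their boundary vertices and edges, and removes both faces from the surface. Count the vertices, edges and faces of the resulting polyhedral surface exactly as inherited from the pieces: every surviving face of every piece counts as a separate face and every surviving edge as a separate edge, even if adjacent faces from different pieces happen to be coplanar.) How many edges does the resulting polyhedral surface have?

An octagonal pyramid: V=9, E=16, F=9.
Attach a hendecagonal antiprism (V=22, E=44, F=24) along a 3-gon: merge 3 vertices and 3 edges, delete both glued faces → V=28, E=57, F=31.
Check: V − E + F = 28 − 57 + 31 = 2.

57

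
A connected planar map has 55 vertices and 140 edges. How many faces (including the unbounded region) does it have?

Euler's formula for a connected plane graph: V − E + F = 2, so F = 2 − 55 + 140 = 87.

87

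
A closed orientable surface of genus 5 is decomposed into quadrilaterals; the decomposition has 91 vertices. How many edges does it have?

χ = 2 − 2·5 = -8, and every face is a square so 4F = 2E.
V − E + F = -8 with E = 4F/2 gives 91 − (4/2 − 1)·F = -8, so F = 99 and E = 198.

198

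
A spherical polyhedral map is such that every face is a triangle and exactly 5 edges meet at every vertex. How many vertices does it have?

12

Each face has 3 edges and each edge borders two faces, so 2E = 3F.
Each vertex has degree 5, so 5V = 2E and hence V = 3F/5.
Euler: V − E + F = 2 ⇒ (3F/5) − (3F/2) + F = 2.
Multiply by 10: (6 − 15 + 10)F = 20, i.e. 1F = 20.
So F = 20, E = 3·20/2 = 30, V = 3·20/5 = 12.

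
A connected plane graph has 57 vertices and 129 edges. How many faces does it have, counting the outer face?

74

Euler's formula for a connected plane graph: V − E + F = 2, so F = 2 − 57 + 129 = 74.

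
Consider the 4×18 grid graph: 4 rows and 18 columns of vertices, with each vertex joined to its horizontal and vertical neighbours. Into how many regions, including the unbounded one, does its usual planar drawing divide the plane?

The grid has V = 4·18 = 72 vertices and E = 4·17 + 18·3 = 122 edges.
F = 2 − V + E = 2 − 72 + 122 = 52.

52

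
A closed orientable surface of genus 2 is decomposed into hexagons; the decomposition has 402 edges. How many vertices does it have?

266

χ = 2 − 2·2 = -2, and every face is a hexagon so 6F = 2E.
F = 2E/6 = 134. Then V = -2 + E − F = -2 + 402 − 134 = 266.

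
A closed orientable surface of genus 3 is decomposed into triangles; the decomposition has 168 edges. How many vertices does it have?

χ = 2 − 2·3 = -4, and every face is a triangle so 3F = 2E.
F = 2E/3 = 112. Then V = -4 + E − F = -4 + 168 − 112 = 52.

52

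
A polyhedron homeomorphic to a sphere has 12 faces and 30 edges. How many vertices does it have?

Here V − E + F = 2.
V = 2 + E − F = 2 + 30 − 12 = 20.

20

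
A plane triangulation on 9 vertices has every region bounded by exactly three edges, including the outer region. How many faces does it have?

14

In a plane triangulation 3F = 2E and V − E + F = 2, so F = 2V − 4 = 2·9 − 4 = 14.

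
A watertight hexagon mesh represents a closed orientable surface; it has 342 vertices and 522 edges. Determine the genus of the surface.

4

Every face is a hexagon and each edge borders two faces, so 6F = 2·522, giving F = 174.
χ = V − E + F = 342 − 522 + 174 = -6.
For a closed orientable surface χ = 2 − 2g, so g = (2 − (-6))/2 = 4.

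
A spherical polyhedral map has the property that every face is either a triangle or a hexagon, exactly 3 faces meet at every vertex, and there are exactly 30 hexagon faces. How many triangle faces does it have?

Let x be the number of triangles; then F = 30 + x.
Edge–face incidences: 2E = 6·30 + 3·x = 180 + 3x.
Every vertex has degree 3, so 3V = 2E.
Euler: V − E + F = 2 ⇒ (2E)/3 − E + (30 + x) = 2.
Multiply by 6: 2·(2E) − 3·(2E) + 6·(30 + x) = 12, i.e. 180 + 6x − (180 + 3x) = 12.
Collecting terms: 3x = 12, so x = 4.
Then 2E = 180 + 3·4 = 192, so E = 96, V = 2E/3 = 64, F = 30 + 4 = 34.

4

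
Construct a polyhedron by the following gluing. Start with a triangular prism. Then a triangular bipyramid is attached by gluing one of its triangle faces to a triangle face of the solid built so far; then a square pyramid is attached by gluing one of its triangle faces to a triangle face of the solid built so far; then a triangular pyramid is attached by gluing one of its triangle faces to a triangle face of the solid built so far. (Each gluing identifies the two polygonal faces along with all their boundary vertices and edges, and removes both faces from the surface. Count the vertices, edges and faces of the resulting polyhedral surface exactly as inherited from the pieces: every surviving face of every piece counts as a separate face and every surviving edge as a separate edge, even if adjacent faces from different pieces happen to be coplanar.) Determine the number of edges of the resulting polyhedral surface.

23

A triangular prism: V=6, E=9, F=5.
Attach a triangular bipyramid (V=5, E=9, F=6) along a 3-gon: merge 3 vertices and 3 edges, delete both glued faces → V=8, E=15, F=9.
Attach a square pyramid (V=5, E=8, F=5) along a 3-gon: merge 3 vertices and 3 edges, delete both glued faces → V=10, E=20, F=12.
Attach a triangular pyramid (V=4, E=6, F=4) along a 3-gon: merge 3 vertices and 3 edges, delete both glued faces → V=11, E=23, F=14.
Check: V − E + F = 11 − 23 + 14 = 2.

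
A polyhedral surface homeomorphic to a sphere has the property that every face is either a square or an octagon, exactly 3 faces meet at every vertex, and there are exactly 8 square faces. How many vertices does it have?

Let x be the number of octagons; then F = 8 + x.
Edge–face incidences: 2E = 4·8 + 8·x = 32 + 8x.
Every vertex has degree 3, so 3V = 2E.
Euler: V − E + F = 2 ⇒ (2E)/3 − E + (8 + x) = 2.
Multiply by 6: 2·(2E) − 3·(2E) + 6·(8 + x) = 12, i.e. 48 + 6x − (32 + 8x) = 12.
Collecting terms: −2x + 16 = 12, so −2x = −4, so x = 2.
Then 2E = 32 + 8·2 = 48, so E = 24, V = 2E/3 = 16, F = 8 + 2 = 10.

16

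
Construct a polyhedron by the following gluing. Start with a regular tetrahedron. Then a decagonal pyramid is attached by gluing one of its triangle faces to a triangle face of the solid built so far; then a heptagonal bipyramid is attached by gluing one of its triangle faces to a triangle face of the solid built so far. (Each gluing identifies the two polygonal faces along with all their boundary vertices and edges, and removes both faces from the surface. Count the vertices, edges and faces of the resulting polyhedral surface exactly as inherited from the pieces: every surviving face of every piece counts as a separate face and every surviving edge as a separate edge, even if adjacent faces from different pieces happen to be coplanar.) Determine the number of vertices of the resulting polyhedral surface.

A regular tetrahedron: V=4, E=6, F=4.
Attach a decagonal pyramid (V=11, E=20, F=11) along a 3-gon: merge 3 vertices and 3 edges, delete both glued faces → V=12, E=23, F=13.
Attach a heptagonal bipyramid (V=9, E=21, F=14) along a 3-gon: merge 3 vertices and 3 edges, delete both glued faces → V=18, E=41, F=25.
Check: V − E + F = 18 − 41 + 25 = 2.

18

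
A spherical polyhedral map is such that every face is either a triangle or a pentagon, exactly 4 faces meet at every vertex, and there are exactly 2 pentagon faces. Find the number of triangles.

Let x be the number of triangles; then F = 2 + x.
Edge–face incidences: 2E = 5·2 + 3·x = 10 + 3x.
Every vertex has degree 4, so 4V = 2E.
Euler: V − E + F = 2 ⇒ (2E)/4 − E + (2 + x) = 2.
Multiply by 8: 2·(2E) − 4·(2E) + 8·(2 + x) = 16, i.e. 16 + 8x − 2·(10 + 3x) = 16.
Collecting terms: 2x − 4 = 16, so 2x = 20, so x = 10.
Then 2E = 10 + 3·10 = 40, so E = 20, V = 2E/4 = 10, F = 2 + 10 = 12.

10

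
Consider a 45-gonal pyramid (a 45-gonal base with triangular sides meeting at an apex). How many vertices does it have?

46

A pyramid on an n-gon base has one n-gon and n triangles: V = 45 + 1 = 46, E = 2·45 = 90, F = 45 + 1 = 46.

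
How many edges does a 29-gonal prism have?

A prism on an n-gon has two n-gon bases and n rectangular sides: V = 2·29 = 58, E = 3·29 = 87, F = 29 + 2 = 31.

87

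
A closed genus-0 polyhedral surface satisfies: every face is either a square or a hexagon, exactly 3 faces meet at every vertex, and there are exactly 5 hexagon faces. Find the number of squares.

Let x be the number of squares; then F = 5 + x.
Edge–face incidences: 2E = 6·5 + 4·x = 30 + 4x.
Every vertex has degree 3, so 3V = 2E.
Euler: V − E + F = 2 ⇒ (2E)/3 − E + (5 + x) = 2.
Multiply by 6: 2·(2E) − 3·(2E) + 6·(5 + x) = 12, i.e. 30 + 6x − (30 + 4x) = 12.
Collecting terms: 2x = 12, so x = 6.
Then 2E = 30 + 4·6 = 54, so E = 27, V = 2E/3 = 18, F = 5 + 6 = 11.

6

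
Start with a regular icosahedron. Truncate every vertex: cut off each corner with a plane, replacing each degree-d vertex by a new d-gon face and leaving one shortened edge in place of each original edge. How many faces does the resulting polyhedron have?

32

The base solid has V = 12, E = 30, F = 20.
Truncation replaces each original edge-end by a new vertex, so V′ = 2E = 60.
Each original edge survives, and each old vertex of degree d contributes d new edges; summing degrees gives Σd = 2E, so E′ = E + 2E = 3E = 90.
Each original face survives and each original vertex becomes one new face: F′ = F + V = 32.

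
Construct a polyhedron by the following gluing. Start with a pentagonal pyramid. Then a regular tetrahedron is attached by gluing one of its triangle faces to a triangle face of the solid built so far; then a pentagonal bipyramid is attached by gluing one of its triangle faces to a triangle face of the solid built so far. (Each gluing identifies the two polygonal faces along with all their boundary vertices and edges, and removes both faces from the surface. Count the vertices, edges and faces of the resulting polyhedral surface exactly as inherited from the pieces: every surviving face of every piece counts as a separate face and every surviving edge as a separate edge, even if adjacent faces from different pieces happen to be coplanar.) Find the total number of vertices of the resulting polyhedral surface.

A pentagonal pyramid: V=6, E=10, F=6.
Attach a regular tetrahedron (V=4, E=6, F=4) along a 3-gon: merge 3 vertices and 3 edges, delete both glued faces → V=7, E=13, F=8.
Attach a pentagonal bipyramid (V=7, E=15, F=10) along a 3-gon: merge 3 vertices and 3 edges, delete both glued faces → V=11, E=25, F=16.
Check: V − E + F = 11 − 25 + 16 = 2.

11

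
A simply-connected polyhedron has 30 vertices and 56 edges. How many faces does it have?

28

Here V − E + F = 2.
F = 2 − V + E = 2 − 30 + 56 = 28.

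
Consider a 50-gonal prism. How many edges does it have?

150

A prism on an n-gon has two n-gon bases and n rectangular sides: V = 2·50 = 100, E = 3·50 = 150, F = 50 + 2 = 52.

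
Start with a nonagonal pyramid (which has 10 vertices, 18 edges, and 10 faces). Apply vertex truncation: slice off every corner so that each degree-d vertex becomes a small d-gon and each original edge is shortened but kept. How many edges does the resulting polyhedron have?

Truncation replaces each original edge-end by a new vertex, so V′ = 2E = 36.
Each original edge survives, and each old vertex of degree d contributes d new edges; summing degrees gives Σd = 2E, so E′ = E + 2E = 3E = 54.
Each original face survives and each original vertex becomes one new face: F′ = F + V = 20.

54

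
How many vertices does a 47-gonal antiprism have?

94

An antiprism on an n-gon has two n-gon caps and 2n triangles: V = 2·47 = 94, E = 4·47 = 188, F = 2·47 + 2 = 96.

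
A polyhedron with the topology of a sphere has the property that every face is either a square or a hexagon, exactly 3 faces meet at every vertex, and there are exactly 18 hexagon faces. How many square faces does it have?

6

Let x be the number of squares; then F = 18 + x.
Edge–face incidences: 2E = 6·18 + 4·x = 108 + 4x.
Every vertex has degree 3, so 3V = 2E.
Euler: V − E + F = 2 ⇒ (2E)/3 − E + (18 + x) = 2.
Multiply by 6: 2·(2E) − 3·(2E) + 6·(18 + x) = 12, i.e. 108 + 6x − (108 + 4x) = 12.
Collecting terms: 2x = 12, so x = 6.
Then 2E = 108 + 4·6 = 132, so E = 66, V = 2E/3 = 44, F = 18 + 6 = 24.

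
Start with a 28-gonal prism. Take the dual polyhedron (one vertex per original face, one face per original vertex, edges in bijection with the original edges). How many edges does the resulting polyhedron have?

The base solid has V = 56, E = 84, F = 30.
The dual swaps V and F and preserves E: V′ = F = 30, E′ = E = 84, F′ = V = 56.

84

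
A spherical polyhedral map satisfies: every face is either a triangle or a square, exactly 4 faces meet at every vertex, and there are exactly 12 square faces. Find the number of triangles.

8

Let x be the number of triangles; then F = 12 + x.
Edge–face incidences: 2E = 4·12 + 3·x = 48 + 3x.
Every vertex has degree 4, so 4V = 2E.
Euler: V − E + F = 2 ⇒ (2E)/4 − E + (12 + x) = 2.
Multiply by 8: 2·(2E) − 4·(2E) + 8·(12 + x) = 16, i.e. 96 + 8x − 2·(48 + 3x) = 16.
Collecting terms: 2x = 16, so x = 8.
Then 2E = 48 + 3·8 = 72, so E = 36, V = 2E/4 = 18, F = 12 + 8 = 20.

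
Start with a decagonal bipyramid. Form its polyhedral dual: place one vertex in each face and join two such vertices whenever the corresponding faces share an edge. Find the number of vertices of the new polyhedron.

20

The base solid has V = 12, E = 30, F = 20.
The dual swaps V and F and preserves E: V′ = F = 20, E′ = E = 30, F′ = V = 12.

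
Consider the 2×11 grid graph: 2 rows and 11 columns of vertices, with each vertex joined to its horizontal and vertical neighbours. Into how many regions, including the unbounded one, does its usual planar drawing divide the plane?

The grid has V = 2·11 = 22 vertices and E = 2·10 + 11·1 = 31 edges.
F = 2 − V + E = 2 − 22 + 31 = 11.

11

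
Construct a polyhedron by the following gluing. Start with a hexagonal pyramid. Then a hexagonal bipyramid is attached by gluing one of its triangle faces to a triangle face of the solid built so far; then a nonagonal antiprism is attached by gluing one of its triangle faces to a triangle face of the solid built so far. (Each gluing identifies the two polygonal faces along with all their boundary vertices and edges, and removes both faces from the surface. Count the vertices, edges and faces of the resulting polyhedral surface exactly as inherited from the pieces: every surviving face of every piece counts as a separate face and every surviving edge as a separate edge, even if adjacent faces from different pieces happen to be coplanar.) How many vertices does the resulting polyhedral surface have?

27

A hexagonal pyramid: V=7, E=12, F=7.
Attach a hexagonal bipyramid (V=8, E=18, F=12) along a 3-gon: merge 3 vertices and 3 edges, delete both glued faces → V=12, E=27, F=17.
Attach a nonagonal antiprism (V=18, E=36, F=20) along a 3-gon: merge 3 vertices and 3 edges, delete both glued faces → V=27, E=60, F=35.
Check: V − E + F = 27 − 60 + 35 = 2.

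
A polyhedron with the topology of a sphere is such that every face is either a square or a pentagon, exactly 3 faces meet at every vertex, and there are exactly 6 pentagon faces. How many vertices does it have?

Let x be the number of squares; then F = 6 + x.
Edge–face incidences: 2E = 5·6 + 4·x = 30 + 4x.
Every vertex has degree 3, so 3V = 2E.
Euler: V − E + F = 2 ⇒ (2E)/3 − E + (6 + x) = 2.
Multiply by 6: 2·(2E) − 3·(2E) + 6·(6 + x) = 12, i.e. 36 + 6x − (30 + 4x) = 12.
Collecting terms: 2x + 6 = 12, so 2x = 6, so x = 3.
Then 2E = 30 + 4·3 = 42, so E = 21, V = 2E/3 = 14, F = 6 + 3 = 9.

14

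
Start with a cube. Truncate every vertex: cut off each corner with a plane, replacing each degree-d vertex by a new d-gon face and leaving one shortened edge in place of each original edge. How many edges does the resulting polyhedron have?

36

The base solid has V = 8, E = 12, F = 6.
Truncation replaces each original edge-end by a new vertex, so V′ = 2E = 24.
Each original edge survives, and each old vertex of degree d contributes d new edges; summing degrees gives Σd = 2E, so E′ = E + 2E = 3E = 36.
Each original face survives and each original vertex becomes one new face: F′ = F + V = 14.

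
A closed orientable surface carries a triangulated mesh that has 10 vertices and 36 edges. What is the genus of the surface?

2

Every face is a triangle and each edge borders two faces, so 3F = 2·36, giving F = 24.
χ = V − E + F = 10 − 36 + 24 = -2.
For a closed orientable surface χ = 2 − 2g, so g = (2 − (-2))/2 = 2.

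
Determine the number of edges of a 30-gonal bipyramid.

A bipyramid over an n-gon has 2n triangular faces and n + 2 vertices: V = 30 + 2 = 32, E = 3·30 = 90, F = 2·30 = 60.

90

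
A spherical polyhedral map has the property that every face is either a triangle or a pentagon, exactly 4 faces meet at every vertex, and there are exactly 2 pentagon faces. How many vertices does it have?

10

Let x be the number of triangles; then F = 2 + x.
Edge–face incidences: 2E = 5·2 + 3·x = 10 + 3x.
Every vertex has degree 4, so 4V = 2E.
Euler: V − E + F = 2 ⇒ (2E)/4 − E + (2 + x) = 2.
Multiply by 8: 2·(2E) − 4·(2E) + 8·(2 + x) = 16, i.e. 16 + 8x − 2·(10 + 3x) = 16.
Collecting terms: 2x − 4 = 16, so 2x = 20, so x = 10.
Then 2E = 10 + 3·10 = 40, so E = 20, V = 2E/4 = 10, F = 2 + 10 = 12.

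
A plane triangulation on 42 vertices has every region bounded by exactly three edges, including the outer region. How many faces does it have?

In a plane triangulation 3F = 2E and V − E + F = 2, so F = 2V − 4 = 2·42 − 4 = 80.

80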